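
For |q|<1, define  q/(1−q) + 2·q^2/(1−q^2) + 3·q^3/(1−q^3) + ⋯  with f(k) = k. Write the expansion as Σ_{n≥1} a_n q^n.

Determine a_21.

a_21 = 32

q^21  k|21↦f(k): 1:1 3:3 7:7 21:21  a_21=32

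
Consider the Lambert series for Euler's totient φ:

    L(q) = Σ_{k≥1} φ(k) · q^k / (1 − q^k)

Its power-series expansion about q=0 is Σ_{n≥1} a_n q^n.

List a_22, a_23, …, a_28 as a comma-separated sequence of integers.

d|22:{22,11,2,1}  Σφ=10+10+1+1=22
[q^23] φ(23)=22,φ(1)=1 ⇒ 23
d|24:{1,2,3,4,6,8,12,24}  Σφ=1+1+2+2+2+4+4+8=24
[q^25] φ(25)=20,φ(5)=4,φ(1)=1 ⇒ 25
[q^26] φ(26)=12,φ(13)=12,φ(2)=1,φ(1)=1 ⇒ 26
n=27: 1·27 3·9 9·3 27·1  φ→[1+2+6+18]=27
[q^28] φ(1)=1,φ(2)=1,φ(4)=2,φ(7)=6,φ(14)=6,φ(28)=12 ⇒ 28

22, 23, 24, 25, 26, 27, 28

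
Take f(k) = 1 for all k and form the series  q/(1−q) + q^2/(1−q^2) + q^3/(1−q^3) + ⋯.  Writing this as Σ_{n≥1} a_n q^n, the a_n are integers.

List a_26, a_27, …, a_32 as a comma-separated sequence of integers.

q^26  k|26↦f(k): 26:1 13:1 2:1 1:1  a_26=4
[q^27] f(27)=1,f(9)=1,f(3)=1,f(1)=1 ⇒ 4
[q^28] f(1)=1,f(2)=1,f(4)=1,f(7)=1,f(14)=1,f(28)=1 ⇒ 6
[q^29] f(29)=1,f(1)=1 ⇒ 2
[q^30] f(30)=1,f(15)=1,f(10)=1,f(6)=1,f(5)=1,f(3)=1,f(2)=1,f(1)=1 ⇒ 8
[q^31] f(1)=1,f(31)=1 ⇒ 2
d|32:{1,2,4,8,16,32}  Σf=1+1+1+1+1+1=6

4, 4, 6, 2, 8, 2, 6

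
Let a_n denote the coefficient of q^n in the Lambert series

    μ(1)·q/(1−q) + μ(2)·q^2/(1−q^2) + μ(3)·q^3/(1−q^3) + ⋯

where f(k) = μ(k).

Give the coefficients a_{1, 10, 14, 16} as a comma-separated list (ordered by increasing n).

1, 0, 0, 0

[q^1] μ(1)=1 ⇒ 1
n=10: 10·1 5·2 2·5 1·10  μ→[1+(-1)+(-1)+1]=0
[q^14] μ(1)=1,μ(2)=-1,μ(7)=-1,μ(14)=1 ⇒ 0
d|16:{1,2,4,8,16}  Σμ=1+(-1)+0+0+0=0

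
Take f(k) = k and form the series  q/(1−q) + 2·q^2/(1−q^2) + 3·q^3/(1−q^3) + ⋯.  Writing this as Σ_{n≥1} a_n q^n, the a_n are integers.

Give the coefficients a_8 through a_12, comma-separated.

15, 13, 18, 12, 28

d|8:{1,2,4,8}  Σf=1+2+4+8=15
d|9:{1,3,9}  Σf=1+3+9=13
n=10: 10·1 5·2 2·5 1·10  f→[10+5+2+1]=18
d|11:{1,11}  Σf=1+11=12
d|12:{12,6,4,3,2,1}  Σf=12+6+4+3+2+1=28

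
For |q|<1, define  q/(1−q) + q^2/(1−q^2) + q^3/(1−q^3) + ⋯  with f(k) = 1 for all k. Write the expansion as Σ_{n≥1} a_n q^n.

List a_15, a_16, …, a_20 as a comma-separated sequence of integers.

d|15:{15,5,3,1}  Σf=1+1+1+1=4
[q^16] f(1)=1,f(2)=1,f(4)=1,f(8)=1,f(16)=1 ⇒ 5
[q^17] f(1)=1,f(17)=1 ⇒ 2
d|18:{18,9,6,3,2,1}  Σf=1+1+1+1+1+1=6
[q^19] f(1)=1,f(19)=1 ⇒ 2
[q^20] f(20)=1,f(10)=1,f(5)=1,f(4)=1,f(2)=1,f(1)=1 ⇒ 6

4, 5, 2, 6, 2, 6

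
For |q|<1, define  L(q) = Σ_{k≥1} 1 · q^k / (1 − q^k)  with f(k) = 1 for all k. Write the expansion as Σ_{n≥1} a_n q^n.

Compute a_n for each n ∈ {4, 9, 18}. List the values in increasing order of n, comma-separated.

[q^4] f(1)=1,f(2)=1,f(4)=1 ⇒ 3
q^9  k|9↦f(k): 9:1 3:1 1:1  a_9=3
n=18: 18·1 9·2 6·3 3·6 2·9 1·18  f→[1+1+1+1+1+1]=6

3, 3, 6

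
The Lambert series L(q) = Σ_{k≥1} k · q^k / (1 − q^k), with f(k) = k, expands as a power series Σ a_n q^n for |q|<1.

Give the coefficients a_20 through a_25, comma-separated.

42, 32, 36, 24, 60, 31

[q^20] f(20)=20,f(10)=10,f(5)=5,f(4)=4,f(2)=2,f(1)=1 ⇒ 42
n=21: 1·21 3·7 7·3 21·1  f→[1+3+7+21]=32
[q^22] f(1)=1,f(2)=2,f(11)=11,f(22)=22 ⇒ 36
n=23: 1·23 23·1  f→[1+23]=24
[q^24] f(1)=1,f(2)=2,f(3)=3,f(4)=4,f(6)=6,f(8)=8,f(12)=12,f(24)=24 ⇒ 60
q^25  k|25↦f(k): 25:25 5:5 1:1  a_25=31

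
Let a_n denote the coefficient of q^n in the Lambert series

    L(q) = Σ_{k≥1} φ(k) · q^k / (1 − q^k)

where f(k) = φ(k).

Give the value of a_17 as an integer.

d|17:{1,17}  Σφ=1+16=17

a_17 = 17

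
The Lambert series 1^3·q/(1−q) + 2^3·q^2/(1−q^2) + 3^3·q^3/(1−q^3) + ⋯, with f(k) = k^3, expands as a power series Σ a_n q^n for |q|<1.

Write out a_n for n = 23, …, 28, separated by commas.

n=23: 23·1 1·23  f→[12167+1]=12168
n=24: 1·24 2·12 3·8 4·6 6·4 8·3 12·2 24·1  f→[1+8+27+64+216+512+1728+13824]=16380
d|25:{25,5,1}  Σf=15625+125+1=15751
q^26  k|26↦f(k): 1:1 2:8 13:2197 26:17576  a_26=19782
d|27:{1,3,9,27}  Σf=1+27+729+19683=20440
q^28  k|28↦f(k): 1:1 2:8 4:64 7:343 14:2744 28:21952  a_28=25112

12168, 16380, 15751, 19782, 20440, 25112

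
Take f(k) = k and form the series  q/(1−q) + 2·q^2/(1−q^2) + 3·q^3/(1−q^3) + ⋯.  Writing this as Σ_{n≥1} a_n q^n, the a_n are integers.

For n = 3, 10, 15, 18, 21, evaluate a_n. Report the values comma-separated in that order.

4, 18, 24, 39, 32

q^3  k|3↦f(k): 1:1 3:3  a_3=4
q^10  k|10↦f(k): 1:1 2:2 5:5 10:10  a_10=18
q^15  k|15↦f(k): 1:1 3:3 5:5 15:15  a_15=24
d|18:{1,2,3,6,9,18}  Σf=1+2+3+6+9+18=39
q^21  k|21↦f(k): 1:1 3:3 7:7 21:21  a_21=32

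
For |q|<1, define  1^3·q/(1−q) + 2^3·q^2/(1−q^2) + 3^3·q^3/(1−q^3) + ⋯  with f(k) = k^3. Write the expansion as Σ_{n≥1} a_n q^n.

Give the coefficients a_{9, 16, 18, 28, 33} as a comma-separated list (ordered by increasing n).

757, 4681, 6813, 25112, 37296

n=9: 1·9 3·3 9·1  f→[1+27+729]=757
d|16:{1,2,4,8,16}  Σf=1+8+64+512+4096=4681
n=18: 18·1 9·2 6·3 3·6 2·9 1·18  f→[5832+729+216+27+8+1]=6813
d|28:{1,2,4,7,14,28}  Σf=1+8+64+343+2744+21952=25112
d|33:{1,3,11,33}  Σf=1+27+1331+35937=37296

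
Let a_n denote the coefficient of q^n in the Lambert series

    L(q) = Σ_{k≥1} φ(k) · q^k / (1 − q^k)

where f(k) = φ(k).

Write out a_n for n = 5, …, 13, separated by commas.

[q^5] φ(5)=4,φ(1)=1 ⇒ 5
d|6:{6,3,2,1}  Σφ=2+2+1+1=6
n=7: 1·7 7·1  φ→[1+6]=7
d|8:{1,2,4,8}  Σφ=1+1+2+4=8
[q^9] φ(1)=1,φ(3)=2,φ(9)=6 ⇒ 9
q^10  k|10↦φ(k): 1:1 2:1 5:4 10:4  a_10=10
d|11:{1,11}  Σφ=1+10=11
n=12: 1·12 2·6 3·4 4·3 6·2 12·1  φ→[1+1+2+2+2+4]=12
d|13:{13,1}  Σφ=12+1=13

5, 6, 7, 8, 9, 10, 11, 12, 13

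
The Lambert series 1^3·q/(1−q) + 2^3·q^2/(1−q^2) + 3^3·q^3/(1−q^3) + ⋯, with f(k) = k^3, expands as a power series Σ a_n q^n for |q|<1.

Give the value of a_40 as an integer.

d|40:{1,2,4,5,8,10,20,40}  Σf=1+8+64+125+512+1000+8000+64000=73710

a_40 = 73710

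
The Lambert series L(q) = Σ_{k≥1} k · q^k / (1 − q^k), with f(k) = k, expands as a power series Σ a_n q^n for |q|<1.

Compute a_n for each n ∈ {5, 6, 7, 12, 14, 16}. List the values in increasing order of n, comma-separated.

6, 12, 8, 28, 24, 31

[q^5] f(5)=5,f(1)=1 ⇒ 6
[q^6] f(1)=1,f(2)=2,f(3)=3,f(6)=6 ⇒ 12
d|7:{7,1}  Σf=7+1=8
d|12:{12,6,4,3,2,1}  Σf=12+6+4+3+2+1=28
n=14: 1·14 2·7 7·2 14·1  f→[1+2+7+14]=24
d|16:{1,2,4,8,16}  Σf=1+2+4+8+16=31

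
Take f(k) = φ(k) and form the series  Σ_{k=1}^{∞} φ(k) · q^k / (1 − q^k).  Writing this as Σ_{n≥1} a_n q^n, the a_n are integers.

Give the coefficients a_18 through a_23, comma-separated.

d|18:{18,9,6,3,2,1}  Σφ=6+6+2+2+1+1=18
d|19:{19,1}  Σφ=18+1=19
[q^20] φ(1)=1,φ(2)=1,φ(4)=2,φ(5)=4,φ(10)=4,φ(20)=8 ⇒ 20
n=21: 1·21 3·7 7·3 21·1  φ→[1+2+6+12]=21
n=22: 1·22 2·11 11·2 22·1  φ→[1+1+10+10]=22
q^23  k|23↦φ(k): 1:1 23:22  a_23=23

18, 19, 20, 21, 22, 23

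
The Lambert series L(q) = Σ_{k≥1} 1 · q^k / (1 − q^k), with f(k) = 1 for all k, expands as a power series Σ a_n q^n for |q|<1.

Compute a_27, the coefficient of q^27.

a_27 = 4

[q^27] f(1)=1,f(3)=1,f(9)=1,f(27)=1 ⇒ 4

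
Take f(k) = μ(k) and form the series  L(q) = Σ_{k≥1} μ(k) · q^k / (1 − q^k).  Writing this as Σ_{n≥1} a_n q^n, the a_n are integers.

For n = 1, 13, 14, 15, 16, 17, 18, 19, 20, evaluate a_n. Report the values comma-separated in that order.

1, 0, 0, 0, 0, 0, 0, 0, 0

d|1:{1}  Σμ=1=1
n=13: 13·1 1·13  μ→[(-1)+1]=0
[q^14] μ(14)=1,μ(7)=-1,μ(2)=-1,μ(1)=1 ⇒ 0
q^15  k|15↦μ(k): 1:1 3:-1 5:-1 15:1  a_15=0
[q^16] μ(16)=0,μ(8)=0,μ(4)=0,μ(2)=-1,μ(1)=1 ⇒ 0
[q^17] μ(1)=1,μ(17)=-1 ⇒ 0
[q^18] μ(1)=1,μ(2)=-1,μ(3)=-1,μ(6)=1,μ(9)=0,μ(18)=0 ⇒ 0
q^19  k|19↦μ(k): 1:1 19:-1  a_19=0
q^20  k|20↦μ(k): 20:0 10:1 5:-1 4:0 2:-1 1:1  a_20=0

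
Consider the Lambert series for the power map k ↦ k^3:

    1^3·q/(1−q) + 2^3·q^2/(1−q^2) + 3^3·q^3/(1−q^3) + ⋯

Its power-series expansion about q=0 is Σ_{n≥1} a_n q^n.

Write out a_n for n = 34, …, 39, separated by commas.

44226, 43344, 55261, 50654, 61740, 61544

q^34  k|34↦f(k): 34:39304 17:4913 2:8 1:1  a_34=44226
d|35:{35,7,5,1}  Σf=42875+343+125+1=43344
q^36  k|36↦f(k): 36:46656 18:5832 12:1728 9:729 6:216 4:64 3:27 2:8 1:1  a_36=55261
q^37  k|37↦f(k): 37:50653 1:1  a_37=50654
n=38: 1·38 2·19 19·2 38·1  f→[1+8+6859+54872]=61740
q^39  k|39↦f(k): 1:1 3:27 13:2197 39:59319  a_39=61544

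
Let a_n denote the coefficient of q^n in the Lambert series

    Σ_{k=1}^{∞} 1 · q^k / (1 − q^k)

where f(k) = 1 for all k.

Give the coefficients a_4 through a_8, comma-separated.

n=4: 1·4 2·2 4·1  f→[1+1+1]=3
q^5  k|5↦f(k): 1:1 5:1  a_5=2
[q^6] f(6)=1,f(3)=1,f(2)=1,f(1)=1 ⇒ 4
d|7:{7,1}  Σf=1+1=2
d|8:{8,4,2,1}  Σf=1+1+1+1=4

3, 2, 4, 2, 4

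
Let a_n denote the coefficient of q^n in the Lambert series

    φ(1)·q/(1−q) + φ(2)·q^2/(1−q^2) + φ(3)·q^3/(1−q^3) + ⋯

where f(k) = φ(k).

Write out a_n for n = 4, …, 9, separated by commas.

[q^4] φ(1)=1,φ(2)=1,φ(4)=2 ⇒ 4
[q^5] φ(5)=4,φ(1)=1 ⇒ 5
d|6:{6,3,2,1}  Σφ=2+2+1+1=6
n=7: 7·1 1·7  φ→[6+1]=7
n=8: 1·8 2·4 4·2 8·1  φ→[1+1+2+4]=8
q^9  k|9↦φ(k): 9:6 3:2 1:1  a_9=9

4, 5, 6, 7, 8, 9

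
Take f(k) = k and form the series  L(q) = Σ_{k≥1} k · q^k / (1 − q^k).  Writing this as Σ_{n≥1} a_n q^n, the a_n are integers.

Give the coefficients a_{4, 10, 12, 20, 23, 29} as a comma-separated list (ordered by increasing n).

n=4: 1·4 2·2 4·1  f→[1+2+4]=7
n=10: 1·10 2·5 5·2 10·1  f→[1+2+5+10]=18
[q^12] f(1)=1,f(2)=2,f(3)=3,f(4)=4,f(6)=6,f(12)=12 ⇒ 28
[q^20] f(1)=1,f(2)=2,f(4)=4,f(5)=5,f(10)=10,f(20)=20 ⇒ 42
[q^23] f(1)=1,f(23)=23 ⇒ 24
d|29:{29,1}  Σf=29+1=30

7, 18, 28, 42, 24, 30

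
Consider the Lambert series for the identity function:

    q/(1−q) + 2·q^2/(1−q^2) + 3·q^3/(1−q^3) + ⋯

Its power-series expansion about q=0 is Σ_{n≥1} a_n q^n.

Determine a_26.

a_26 = 42

n=26: 26·1 13·2 2·13 1·26  f→[26+13+2+1]=42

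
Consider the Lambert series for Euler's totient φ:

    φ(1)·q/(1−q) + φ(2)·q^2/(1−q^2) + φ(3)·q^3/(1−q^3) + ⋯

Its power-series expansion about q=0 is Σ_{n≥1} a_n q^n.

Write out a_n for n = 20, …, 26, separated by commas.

q^20  k|20↦φ(k): 20:8 10:4 5:4 4:2 2:1 1:1  a_20=20
q^21  k|21↦φ(k): 1:1 3:2 7:6 21:12  a_21=21
n=22: 22·1 11·2 2·11 1·22  φ→[10+10+1+1]=22
d|23:{1,23}  Σφ=1+22=23
q^24  k|24↦φ(k): 24:8 12:4 8:4 6:2 4:2 3:2 2:1 1:1  a_24=24
q^25  k|25↦φ(k): 1:1 5:4 25:20  a_25=25
n=26: 26·1 13·2 2·13 1·26  φ→[12+12+1+1]=26

20, 21, 22, 23, 24, 25, 26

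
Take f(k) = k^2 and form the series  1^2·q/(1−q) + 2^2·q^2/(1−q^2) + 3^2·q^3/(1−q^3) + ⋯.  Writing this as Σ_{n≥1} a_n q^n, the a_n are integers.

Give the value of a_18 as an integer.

a_18 = 455

[q^18] f(18)=324,f(9)=81,f(6)=36,f(3)=9,f(2)=4,f(1)=1 ⇒ 455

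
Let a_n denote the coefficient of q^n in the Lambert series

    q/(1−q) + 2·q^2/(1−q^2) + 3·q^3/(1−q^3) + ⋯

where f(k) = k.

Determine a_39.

a_39 = 56

q^39  k|39↦f(k): 1:1 3:3 13:13 39:39  a_39=56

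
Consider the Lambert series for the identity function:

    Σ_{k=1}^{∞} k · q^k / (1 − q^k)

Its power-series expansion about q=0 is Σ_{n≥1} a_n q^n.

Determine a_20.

a_20 = 42

n=20: 1·20 2·10 4·5 5·4 10·2 20·1  f→[1+2+4+5+10+20]=42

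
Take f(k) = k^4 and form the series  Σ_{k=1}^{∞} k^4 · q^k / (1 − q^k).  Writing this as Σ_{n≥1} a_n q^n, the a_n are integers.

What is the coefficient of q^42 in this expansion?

[q^42] f(1)=1,f(2)=16,f(3)=81,f(6)=1296,f(7)=2401,f(14)=38416,f(21)=194481,f(42)=3111696 ⇒ 3348388

a_42 = 3348388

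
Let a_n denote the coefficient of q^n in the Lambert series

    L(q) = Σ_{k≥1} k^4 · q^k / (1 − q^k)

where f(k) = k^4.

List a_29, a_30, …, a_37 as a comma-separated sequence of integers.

707282, 872644, 923522, 1118481, 1200644, 1419874, 1503652, 1813539, 1874162

d|29:{1,29}  Σf=1+707281=707282
q^30  k|30↦f(k): 30:810000 15:50625 10:10000 6:1296 5:625 3:81 2:16 1:1  a_30=872644
q^31  k|31↦f(k): 1:1 31:923521  a_31=923522
n=32: 32·1 16·2 8·4 4·8 2·16 1·32  f→[1048576+65536+4096+256+16+1]=1118481
[q^33] f(1)=1,f(3)=81,f(11)=14641,f(33)=1185921 ⇒ 1200644
q^34  k|34↦f(k): 34:1336336 17:83521 2:16 1:1  a_34=1419874
n=35: 1·35 5·7 7·5 35·1  f→[1+625+2401+1500625]=1503652
n=36: 1·36 2·18 3·12 4·9 6·6 9·4 12·3 18·2 36·1  f→[1+16+81+256+1296+6561+20736+104976+1679616]=1813539
[q^37] f(37)=1874161,f(1)=1 ⇒ 1874162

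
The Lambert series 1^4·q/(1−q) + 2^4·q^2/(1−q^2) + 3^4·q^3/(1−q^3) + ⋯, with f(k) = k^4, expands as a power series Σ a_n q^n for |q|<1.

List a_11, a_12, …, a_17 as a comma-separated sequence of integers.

q^11  k|11↦f(k): 1:1 11:14641  a_11=14642
[q^12] f(1)=1,f(2)=16,f(3)=81,f(4)=256,f(6)=1296,f(12)=20736 ⇒ 22386
[q^13] f(13)=28561,f(1)=1 ⇒ 28562
[q^14] f(14)=38416,f(7)=2401,f(2)=16,f(1)=1 ⇒ 40834
n=15: 1·15 3·5 5·3 15·1  f→[1+81+625+50625]=51332
[q^16] f(1)=1,f(2)=16,f(4)=256,f(8)=4096,f(16)=65536 ⇒ 69905
q^17  k|17↦f(k): 17:83521 1:1  a_17=83522

14642, 22386, 28562, 40834, 51332, 69905, 83522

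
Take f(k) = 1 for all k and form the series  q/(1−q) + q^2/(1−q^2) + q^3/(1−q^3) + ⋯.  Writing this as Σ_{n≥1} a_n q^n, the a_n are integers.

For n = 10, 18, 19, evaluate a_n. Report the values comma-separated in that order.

4, 6, 2

d|10:{1,2,5,10}  Σf=1+1+1+1=4
q^18  k|18↦f(k): 1:1 2:1 3:1 6:1 9:1 18:1  a_18=6
n=19: 1·19 19·1  f→[1+1]=2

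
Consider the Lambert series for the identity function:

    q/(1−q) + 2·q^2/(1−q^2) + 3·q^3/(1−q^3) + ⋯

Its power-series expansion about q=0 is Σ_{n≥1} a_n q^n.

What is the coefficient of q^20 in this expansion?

a_20 = 42

d|20:{20,10,5,4,2,1}  Σf=20+10+5+4+2+1=42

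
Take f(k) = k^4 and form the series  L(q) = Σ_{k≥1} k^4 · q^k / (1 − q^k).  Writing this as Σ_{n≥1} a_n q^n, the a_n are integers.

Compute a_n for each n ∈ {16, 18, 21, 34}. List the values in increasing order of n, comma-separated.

q^16  k|16↦f(k): 16:65536 8:4096 4:256 2:16 1:1  a_16=69905
d|18:{1,2,3,6,9,18}  Σf=1+16+81+1296+6561+104976=112931
[q^21] f(21)=194481,f(7)=2401,f(3)=81,f(1)=1 ⇒ 196964
[q^34] f(1)=1,f(2)=16,f(17)=83521,f(34)=1336336 ⇒ 1419874

69905, 112931, 196964, 1419874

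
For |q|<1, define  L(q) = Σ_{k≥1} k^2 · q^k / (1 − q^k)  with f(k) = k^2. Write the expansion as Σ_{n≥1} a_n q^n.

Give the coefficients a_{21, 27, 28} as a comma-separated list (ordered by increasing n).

n=21: 21·1 7·3 3·7 1·21  f→[441+49+9+1]=500
[q^27] f(1)=1,f(3)=9,f(9)=81,f(27)=729 ⇒ 820
n=28: 1·28 2·14 4·7 7·4 14·2 28·1  f→[1+4+16+49+196+784]=1050

500, 820, 1050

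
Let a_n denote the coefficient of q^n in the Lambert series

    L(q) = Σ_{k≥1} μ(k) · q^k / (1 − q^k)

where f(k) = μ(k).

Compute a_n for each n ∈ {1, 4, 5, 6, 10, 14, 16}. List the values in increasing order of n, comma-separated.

[q^1] μ(1)=1 ⇒ 1
n=4: 1·4 2·2 4·1  μ→[1+(-1)+0]=0
q^5  k|5↦μ(k): 1:1 5:-1  a_5=0
d|6:{1,2,3,6}  Σμ=1+(-1)+(-1)+1=0
[q^10] μ(10)=1,μ(5)=-1,μ(2)=-1,μ(1)=1 ⇒ 0
n=14: 14·1 7·2 2·7 1·14  μ→[1+(-1)+(-1)+1]=0
[q^16] μ(16)=0,μ(8)=0,μ(4)=0,μ(2)=-1,μ(1)=1 ⇒ 0

1, 0, 0, 0, 0, 0, 0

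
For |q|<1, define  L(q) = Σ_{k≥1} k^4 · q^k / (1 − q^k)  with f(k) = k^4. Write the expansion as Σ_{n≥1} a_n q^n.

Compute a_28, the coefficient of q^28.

[q^28] f(1)=1,f(2)=16,f(4)=256,f(7)=2401,f(14)=38416,f(28)=614656 ⇒ 655746

a_28 = 655746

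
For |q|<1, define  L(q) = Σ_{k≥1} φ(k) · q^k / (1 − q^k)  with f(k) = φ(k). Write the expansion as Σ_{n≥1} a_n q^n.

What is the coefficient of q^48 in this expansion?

q^48  k|48↦φ(k): 48:16 24:8 16:8 12:4 8:4 6:2 4:2 3:2 2:1 1:1  a_48=48

a_48 = 48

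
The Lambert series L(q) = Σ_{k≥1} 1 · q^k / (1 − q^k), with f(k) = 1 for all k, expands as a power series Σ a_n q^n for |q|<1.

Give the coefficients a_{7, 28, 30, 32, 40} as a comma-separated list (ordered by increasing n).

n=7: 7·1 1·7  f→[1+1]=2
d|28:{28,14,7,4,2,1}  Σf=1+1+1+1+1+1=6
q^30  k|30↦f(k): 30:1 15:1 10:1 6:1 5:1 3:1 2:1 1:1  a_30=8
d|32:{1,2,4,8,16,32}  Σf=1+1+1+1+1+1=6
[q^40] f(1)=1,f(2)=1,f(4)=1,f(5)=1,f(8)=1,f(10)=1,f(20)=1,f(40)=1 ⇒ 8

2, 6, 8, 6, 8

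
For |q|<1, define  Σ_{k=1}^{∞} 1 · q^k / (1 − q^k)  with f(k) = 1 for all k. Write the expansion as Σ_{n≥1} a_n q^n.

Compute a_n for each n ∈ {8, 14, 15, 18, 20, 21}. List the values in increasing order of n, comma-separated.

4, 4, 4, 6, 6, 4

d|8:{1,2,4,8}  Σf=1+1+1+1=4
d|14:{1,2,7,14}  Σf=1+1+1+1=4
[q^15] f(15)=1,f(5)=1,f(3)=1,f(1)=1 ⇒ 4
[q^18] f(18)=1,f(9)=1,f(6)=1,f(3)=1,f(2)=1,f(1)=1 ⇒ 6
[q^20] f(20)=1,f(10)=1,f(5)=1,f(4)=1,f(2)=1,f(1)=1 ⇒ 6
n=21: 1·21 3·7 7·3 21·1  f→[1+1+1+1]=4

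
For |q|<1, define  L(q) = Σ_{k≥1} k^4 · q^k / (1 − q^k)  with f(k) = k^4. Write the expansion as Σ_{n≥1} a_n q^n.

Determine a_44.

q^44  k|44↦f(k): 44:3748096 22:234256 11:14641 4:256 2:16 1:1  a_44=3997266

a_44 = 3997266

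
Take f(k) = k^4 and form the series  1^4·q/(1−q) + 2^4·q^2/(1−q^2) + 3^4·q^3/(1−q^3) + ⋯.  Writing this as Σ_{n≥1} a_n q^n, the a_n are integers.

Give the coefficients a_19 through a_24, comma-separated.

n=19: 1·19 19·1  f→[1+130321]=130322
n=20: 20·1 10·2 5·4 4·5 2·10 1·20  f→[160000+10000+625+256+16+1]=170898
[q^21] f(1)=1,f(3)=81,f(7)=2401,f(21)=194481 ⇒ 196964
d|22:{1,2,11,22}  Σf=1+16+14641+234256=248914
[q^23] f(23)=279841,f(1)=1 ⇒ 279842
d|24:{24,12,8,6,4,3,2,1}  Σf=331776+20736+4096+1296+256+81+16+1=358258

130322, 170898, 196964, 248914, 279842, 358258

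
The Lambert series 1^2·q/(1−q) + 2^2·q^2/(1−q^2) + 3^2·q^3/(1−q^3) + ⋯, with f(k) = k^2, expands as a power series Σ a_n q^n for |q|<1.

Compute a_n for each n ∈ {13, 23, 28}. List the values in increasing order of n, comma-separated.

170, 530, 1050

d|13:{1,13}  Σf=1+169=170
n=23: 1·23 23·1  f→[1+529]=530
n=28: 28·1 14·2 7·4 4·7 2·14 1·28  f→[784+196+49+16+4+1]=1050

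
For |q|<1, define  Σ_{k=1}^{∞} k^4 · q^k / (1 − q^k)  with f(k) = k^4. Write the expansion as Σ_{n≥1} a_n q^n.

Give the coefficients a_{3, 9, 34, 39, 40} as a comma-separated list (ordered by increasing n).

82, 6643, 1419874, 2342084, 2734994

n=3: 1·3 3·1  f→[1+81]=82
d|9:{1,3,9}  Σf=1+81+6561=6643
[q^34] f(34)=1336336,f(17)=83521,f(2)=16,f(1)=1 ⇒ 1419874
[q^39] f(1)=1,f(3)=81,f(13)=28561,f(39)=2313441 ⇒ 2342084
q^40  k|40↦f(k): 40:2560000 20:160000 10:10000 8:4096 5:625 4:256 2:16 1:1  a_40=2734994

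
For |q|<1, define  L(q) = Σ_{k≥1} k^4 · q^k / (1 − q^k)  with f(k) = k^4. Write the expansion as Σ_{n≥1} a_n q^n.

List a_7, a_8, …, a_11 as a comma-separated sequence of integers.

q^7  k|7↦f(k): 7:2401 1:1  a_7=2402
d|8:{1,2,4,8}  Σf=1+16+256+4096=4369
q^9  k|9↦f(k): 1:1 3:81 9:6561  a_9=6643
d|10:{10,5,2,1}  Σf=10000+625+16+1=10642
[q^11] f(1)=1,f(11)=14641 ⇒ 14642

2402, 4369, 6643, 10642, 14642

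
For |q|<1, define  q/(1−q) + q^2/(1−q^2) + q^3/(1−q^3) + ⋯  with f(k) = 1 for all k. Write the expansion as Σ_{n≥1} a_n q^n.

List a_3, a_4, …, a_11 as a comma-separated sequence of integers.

2, 3, 2, 4, 2, 4, 3, 4, 2

d|3:{1,3}  Σf=1+1=2
q^4  k|4↦f(k): 4:1 2:1 1:1  a_4=3
q^5  k|5↦f(k): 1:1 5:1  a_5=2
d|6:{6,3,2,1}  Σf=1+1+1+1=4
[q^7] f(1)=1,f(7)=1 ⇒ 2
[q^8] f(8)=1,f(4)=1,f(2)=1,f(1)=1 ⇒ 4
[q^9] f(1)=1,f(3)=1,f(9)=1 ⇒ 3
n=10: 1·10 2·5 5·2 10·1  f→[1+1+1+1]=4
n=11: 11·1 1·11  f→[1+1]=2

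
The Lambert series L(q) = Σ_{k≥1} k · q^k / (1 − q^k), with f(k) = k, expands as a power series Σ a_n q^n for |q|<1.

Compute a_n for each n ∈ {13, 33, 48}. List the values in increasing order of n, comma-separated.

14, 48, 124

q^13  k|13↦f(k): 13:13 1:1  a_13=14
q^33  k|33↦f(k): 33:33 11:11 3:3 1:1  a_33=48
n=48: 1·48 2·24 3·16 4·12 6·8 8·6 12·4 16·3 24·2 48·1  f→[1+2+3+4+6+8+12+16+24+48]=124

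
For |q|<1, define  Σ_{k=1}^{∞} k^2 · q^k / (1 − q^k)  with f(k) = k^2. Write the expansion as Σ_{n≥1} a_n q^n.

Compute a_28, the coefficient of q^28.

a_28 = 1050

n=28: 28·1 14·2 7·4 4·7 2·14 1·28  f→[784+196+49+16+4+1]=1050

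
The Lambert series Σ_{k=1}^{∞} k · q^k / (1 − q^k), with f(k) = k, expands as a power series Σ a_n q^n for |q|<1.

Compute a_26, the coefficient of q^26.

a_26 = 42

[q^26] f(26)=26,f(13)=13,f(2)=2,f(1)=1 ⇒ 42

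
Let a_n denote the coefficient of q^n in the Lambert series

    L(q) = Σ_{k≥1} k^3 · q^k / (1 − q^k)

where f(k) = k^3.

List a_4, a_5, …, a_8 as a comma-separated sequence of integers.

q^4  k|4↦f(k): 4:64 2:8 1:1  a_4=73
[q^5] f(5)=125,f(1)=1 ⇒ 126
[q^6] f(1)=1,f(2)=8,f(3)=27,f(6)=216 ⇒ 252
n=7: 1·7 7·1  f→[1+343]=344
[q^8] f(1)=1,f(2)=8,f(4)=64,f(8)=512 ⇒ 585

73, 126, 252, 344, 585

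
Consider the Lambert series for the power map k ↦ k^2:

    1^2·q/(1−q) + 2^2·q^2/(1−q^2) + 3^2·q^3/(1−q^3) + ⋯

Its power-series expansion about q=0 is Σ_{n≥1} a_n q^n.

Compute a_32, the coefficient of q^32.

a_32 = 1365

d|32:{32,16,8,4,2,1}  Σf=1024+256+64+16+4+1=1365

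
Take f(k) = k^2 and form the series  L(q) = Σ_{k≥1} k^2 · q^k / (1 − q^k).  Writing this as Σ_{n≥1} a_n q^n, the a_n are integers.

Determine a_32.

n=32: 32·1 16·2 8·4 4·8 2·16 1·32  f→[1024+256+64+16+4+1]=1365

a_32 = 1365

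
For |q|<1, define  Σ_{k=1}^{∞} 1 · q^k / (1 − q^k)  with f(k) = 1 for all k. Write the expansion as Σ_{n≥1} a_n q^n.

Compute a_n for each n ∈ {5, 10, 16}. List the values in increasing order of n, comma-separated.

2, 4, 5

n=5: 5·1 1·5  f→[1+1]=2
q^10  k|10↦f(k): 10:1 5:1 2:1 1:1  a_10=4
[q^16] f(16)=1,f(8)=1,f(4)=1,f(2)=1,f(1)=1 ⇒ 5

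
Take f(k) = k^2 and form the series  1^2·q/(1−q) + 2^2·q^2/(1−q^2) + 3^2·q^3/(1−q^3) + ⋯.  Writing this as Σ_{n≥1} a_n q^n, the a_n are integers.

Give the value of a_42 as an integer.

q^42  k|42↦f(k): 42:1764 21:441 14:196 7:49 6:36 3:9 2:4 1:1  a_42=2500

a_42 = 2500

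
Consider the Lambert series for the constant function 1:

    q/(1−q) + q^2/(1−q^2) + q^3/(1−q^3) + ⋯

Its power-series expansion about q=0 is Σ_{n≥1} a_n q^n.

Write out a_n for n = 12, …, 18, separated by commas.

n=12: 1·12 2·6 3·4 4·3 6·2 12·1  f→[1+1+1+1+1+1]=6
q^13  k|13↦f(k): 1:1 13:1  a_13=2
n=14: 1·14 2·7 7·2 14·1  f→[1+1+1+1]=4
n=15: 15·1 5·3 3·5 1·15  f→[1+1+1+1]=4
q^16  k|16↦f(k): 1:1 2:1 4:1 8:1 16:1  a_16=5
q^17  k|17↦f(k): 17:1 1:1  a_17=2
n=18: 1·18 2·9 3·6 6·3 9·2 18·1  f→[1+1+1+1+1+1]=6

6, 2, 4, 4, 5, 2, 6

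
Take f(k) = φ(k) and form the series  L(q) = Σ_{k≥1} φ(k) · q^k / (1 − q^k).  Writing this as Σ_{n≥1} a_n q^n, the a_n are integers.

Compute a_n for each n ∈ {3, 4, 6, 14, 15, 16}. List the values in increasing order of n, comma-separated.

[q^3] φ(1)=1,φ(3)=2 ⇒ 3
n=4: 1·4 2·2 4·1  φ→[1+1+2]=4
q^6  k|6↦φ(k): 1:1 2:1 3:2 6:2  a_6=6
[q^14] φ(1)=1,φ(2)=1,φ(7)=6,φ(14)=6 ⇒ 14
[q^15] φ(15)=8,φ(5)=4,φ(3)=2,φ(1)=1 ⇒ 15
q^16  k|16↦φ(k): 1:1 2:1 4:2 8:4 16:8  a_16=16

3, 4, 6, 14, 15, 16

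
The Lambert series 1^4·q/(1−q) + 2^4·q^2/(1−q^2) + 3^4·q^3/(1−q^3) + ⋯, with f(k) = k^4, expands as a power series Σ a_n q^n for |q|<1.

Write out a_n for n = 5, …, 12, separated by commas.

[q^5] f(1)=1,f(5)=625 ⇒ 626
[q^6] f(1)=1,f(2)=16,f(3)=81,f(6)=1296 ⇒ 1394
q^7  k|7↦f(k): 7:2401 1:1  a_7=2402
d|8:{8,4,2,1}  Σf=4096+256+16+1=4369
q^9  k|9↦f(k): 9:6561 3:81 1:1  a_9=6643
q^10  k|10↦f(k): 10:10000 5:625 2:16 1:1  a_10=10642
q^11  k|11↦f(k): 1:1 11:14641  a_11=14642
q^12  k|12↦f(k): 1:1 2:16 3:81 4:256 6:1296 12:20736  a_12=22386

626, 1394, 2402, 4369, 6643, 10642, 14642, 22386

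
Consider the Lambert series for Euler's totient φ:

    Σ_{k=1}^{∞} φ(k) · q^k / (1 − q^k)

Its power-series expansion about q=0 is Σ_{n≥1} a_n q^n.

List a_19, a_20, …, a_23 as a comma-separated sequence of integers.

q^19  k|19↦φ(k): 1:1 19:18  a_19=19
n=20: 1·20 2·10 4·5 5·4 10·2 20·1  φ→[1+1+2+4+4+8]=20
n=21: 1·21 3·7 7·3 21·1  φ→[1+2+6+12]=21
d|22:{22,11,2,1}  Σφ=10+10+1+1=22
[q^23] φ(1)=1,φ(23)=22 ⇒ 23

19, 20, 21, 22, 23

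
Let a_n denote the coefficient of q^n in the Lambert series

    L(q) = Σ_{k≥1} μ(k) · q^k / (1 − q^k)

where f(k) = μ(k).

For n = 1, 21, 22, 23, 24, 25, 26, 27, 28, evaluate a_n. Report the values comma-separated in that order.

1, 0, 0, 0, 0, 0, 0, 0, 0

d|1:{1}  Σμ=1=1
d|21:{21,7,3,1}  Σμ=1+(-1)+(-1)+1=0
q^22  k|22↦μ(k): 1:1 2:-1 11:-1 22:1  a_22=0
d|23:{1,23}  Σμ=1+(-1)=0
d|24:{1,2,3,4,6,8,12,24}  Σμ=1+(-1)+(-1)+0+1+0+0+0=0
d|25:{1,5,25}  Σμ=1+(-1)+0=0
d|26:{1,2,13,26}  Σμ=1+(-1)+(-1)+1=0
n=27: 1·27 3·9 9·3 27·1  μ→[1+(-1)+0+0]=0
[q^28] μ(1)=1,μ(2)=-1,μ(4)=0,μ(7)=-1,μ(14)=1,μ(28)=0 ⇒ 0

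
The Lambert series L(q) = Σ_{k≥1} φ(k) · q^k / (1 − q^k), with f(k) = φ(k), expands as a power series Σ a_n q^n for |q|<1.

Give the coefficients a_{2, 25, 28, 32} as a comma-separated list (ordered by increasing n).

d|2:{2,1}  Σφ=1+1=2
[q^25] φ(1)=1,φ(5)=4,φ(25)=20 ⇒ 25
n=28: 1·28 2·14 4·7 7·4 14·2 28·1  φ→[1+1+2+6+6+12]=28
q^32  k|32↦φ(k): 1:1 2:1 4:2 8:4 16:8 32:16  a_32=32

2, 25, 28, 32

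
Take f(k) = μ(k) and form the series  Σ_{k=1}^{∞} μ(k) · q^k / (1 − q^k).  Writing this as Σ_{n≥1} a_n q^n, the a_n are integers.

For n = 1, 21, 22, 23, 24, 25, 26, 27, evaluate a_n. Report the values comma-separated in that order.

d|1:{1}  Σμ=1=1
[q^21] μ(1)=1,μ(3)=-1,μ(7)=-1,μ(21)=1 ⇒ 0
d|22:{22,11,2,1}  Σμ=1+(-1)+(-1)+1=0
[q^23] μ(1)=1,μ(23)=-1 ⇒ 0
n=24: 24·1 12·2 8·3 6·4 4·6 3·8 2·12 1·24  μ→[0+0+0+1+0+(-1)+(-1)+1]=0
q^25  k|25↦μ(k): 1:1 5:-1 25:0  a_25=0
n=26: 1·26 2·13 13·2 26·1  μ→[1+(-1)+(-1)+1]=0
d|27:{27,9,3,1}  Σμ=0+0+(-1)+1=0

1, 0, 0, 0, 0, 0, 0, 0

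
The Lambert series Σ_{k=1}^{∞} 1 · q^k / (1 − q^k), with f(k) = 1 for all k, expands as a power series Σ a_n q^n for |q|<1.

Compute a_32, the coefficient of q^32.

a_32 = 6

q^32  k|32↦f(k): 1:1 2:1 4:1 8:1 16:1 32:1  a_32=6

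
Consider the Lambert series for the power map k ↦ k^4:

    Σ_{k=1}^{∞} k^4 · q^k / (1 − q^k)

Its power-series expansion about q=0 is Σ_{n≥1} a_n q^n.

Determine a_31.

q^31  k|31↦f(k): 1:1 31:923521  a_31=923522

a_31 = 923522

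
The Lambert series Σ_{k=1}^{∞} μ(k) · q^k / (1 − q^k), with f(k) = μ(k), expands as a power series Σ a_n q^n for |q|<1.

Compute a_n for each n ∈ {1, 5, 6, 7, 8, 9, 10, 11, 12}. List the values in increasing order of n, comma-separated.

d|1:{1}  Σμ=1=1
n=5: 1·5 5·1  μ→[1+(-1)]=0
d|6:{6,3,2,1}  Σμ=1+(-1)+(-1)+1=0
q^7  k|7↦μ(k): 1:1 7:-1  a_7=0
q^8  k|8↦μ(k): 8:0 4:0 2:-1 1:1  a_8=0
n=9: 9·1 3·3 1·9  μ→[0+(-1)+1]=0
d|10:{1,2,5,10}  Σμ=1+(-1)+(-1)+1=0
[q^11] μ(1)=1,μ(11)=-1 ⇒ 0
[q^12] μ(12)=0,μ(6)=1,μ(4)=0,μ(3)=-1,μ(2)=-1,μ(1)=1 ⇒ 0

1, 0, 0, 0, 0, 0, 0, 0, 0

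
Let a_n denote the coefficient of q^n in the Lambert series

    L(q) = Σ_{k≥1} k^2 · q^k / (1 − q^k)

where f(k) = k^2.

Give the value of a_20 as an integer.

a_20 = 546

n=20: 1·20 2·10 4·5 5·4 10·2 20·1  f→[1+4+16+25+100+400]=546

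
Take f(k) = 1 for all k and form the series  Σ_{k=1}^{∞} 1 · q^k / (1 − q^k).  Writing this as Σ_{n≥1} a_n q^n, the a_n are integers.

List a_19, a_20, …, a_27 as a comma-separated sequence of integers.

2, 6, 4, 4, 2, 8, 3, 4, 4

q^19  k|19↦f(k): 19:1 1:1  a_19=2
d|20:{20,10,5,4,2,1}  Σf=1+1+1+1+1+1=6
[q^21] f(1)=1,f(3)=1,f(7)=1,f(21)=1 ⇒ 4
q^22  k|22↦f(k): 1:1 2:1 11:1 22:1  a_22=4
d|23:{23,1}  Σf=1+1=2
[q^24] f(1)=1,f(2)=1,f(3)=1,f(4)=1,f(6)=1,f(8)=1,f(12)=1,f(24)=1 ⇒ 8
d|25:{1,5,25}  Σf=1+1+1=3
n=26: 1·26 2·13 13·2 26·1  f→[1+1+1+1]=4
[q^27] f(27)=1,f(9)=1,f(3)=1,f(1)=1 ⇒ 4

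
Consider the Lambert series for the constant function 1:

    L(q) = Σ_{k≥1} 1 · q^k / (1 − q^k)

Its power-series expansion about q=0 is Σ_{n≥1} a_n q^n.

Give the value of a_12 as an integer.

a_12 = 6

[q^12] f(12)=1,f(6)=1,f(4)=1,f(3)=1,f(2)=1,f(1)=1 ⇒ 6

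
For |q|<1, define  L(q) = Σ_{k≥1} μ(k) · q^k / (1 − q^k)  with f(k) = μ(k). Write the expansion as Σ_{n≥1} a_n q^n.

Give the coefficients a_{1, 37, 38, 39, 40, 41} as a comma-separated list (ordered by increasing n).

1, 0, 0, 0, 0, 0

n=1: 1·1  μ→[1]=1
n=37: 37·1 1·37  μ→[(-1)+1]=0
q^38  k|38↦μ(k): 1:1 2:-1 19:-1 38:1  a_38=0
n=39: 39·1 13·3 3·13 1·39  μ→[1+(-1)+(-1)+1]=0
[q^40] μ(40)=0,μ(20)=0,μ(10)=1,μ(8)=0,μ(5)=-1,μ(4)=0,μ(2)=-1,μ(1)=1 ⇒ 0
d|41:{41,1}  Σμ=(-1)+1=0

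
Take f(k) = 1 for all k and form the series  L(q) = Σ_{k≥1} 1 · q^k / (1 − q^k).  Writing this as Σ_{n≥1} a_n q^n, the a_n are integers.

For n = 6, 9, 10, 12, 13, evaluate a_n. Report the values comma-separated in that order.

n=6: 1·6 2·3 3·2 6·1  f→[1+1+1+1]=4
d|9:{9,3,1}  Σf=1+1+1=3
n=10: 10·1 5·2 2·5 1·10  f→[1+1+1+1]=4
q^12  k|12↦f(k): 12:1 6:1 4:1 3:1 2:1 1:1  a_12=6
q^13  k|13↦f(k): 13:1 1:1  a_13=2

4, 3, 4, 6, 2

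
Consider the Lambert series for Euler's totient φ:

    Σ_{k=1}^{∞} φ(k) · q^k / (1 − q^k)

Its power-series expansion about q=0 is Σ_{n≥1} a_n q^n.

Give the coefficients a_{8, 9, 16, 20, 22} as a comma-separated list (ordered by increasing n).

n=8: 8·1 4·2 2·4 1·8  φ→[4+2+1+1]=8
n=9: 9·1 3·3 1·9  φ→[6+2+1]=9
q^16  k|16↦φ(k): 1:1 2:1 4:2 8:4 16:8  a_16=16
d|20:{1,2,4,5,10,20}  Σφ=1+1+2+4+4+8=20
d|22:{22,11,2,1}  Σφ=10+10+1+1=22

8, 9, 16, 20, 22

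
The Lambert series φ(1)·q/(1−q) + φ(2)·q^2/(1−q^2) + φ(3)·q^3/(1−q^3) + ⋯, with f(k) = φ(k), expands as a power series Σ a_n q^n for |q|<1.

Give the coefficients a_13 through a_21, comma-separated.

d|13:{1,13}  Σφ=1+12=13
n=14: 1·14 2·7 7·2 14·1  φ→[1+1+6+6]=14
d|15:{1,3,5,15}  Σφ=1+2+4+8=15
q^16  k|16↦φ(k): 16:8 8:4 4:2 2:1 1:1  a_16=16
d|17:{17,1}  Σφ=16+1=17
n=18: 18·1 9·2 6·3 3·6 2·9 1·18  φ→[6+6+2+2+1+1]=18
d|19:{1,19}  Σφ=1+18=19
d|20:{1,2,4,5,10,20}  Σφ=1+1+2+4+4+8=20
d|21:{21,7,3,1}  Σφ=12+6+2+1=21

13, 14, 15, 16, 17, 18, 19, 20, 21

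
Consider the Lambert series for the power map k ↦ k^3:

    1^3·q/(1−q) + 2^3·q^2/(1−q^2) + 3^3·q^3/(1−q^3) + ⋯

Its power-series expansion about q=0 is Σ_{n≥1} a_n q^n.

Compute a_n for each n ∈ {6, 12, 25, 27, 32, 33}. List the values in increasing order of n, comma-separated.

252, 2044, 15751, 20440, 37449, 37296

n=6: 1·6 2·3 3·2 6·1  f→[1+8+27+216]=252
q^12  k|12↦f(k): 12:1728 6:216 4:64 3:27 2:8 1:1  a_12=2044
n=25: 1·25 5·5 25·1  f→[1+125+15625]=15751
q^27  k|27↦f(k): 1:1 3:27 9:729 27:19683  a_27=20440
d|32:{32,16,8,4,2,1}  Σf=32768+4096+512+64+8+1=37449
q^33  k|33↦f(k): 33:35937 11:1331 3:27 1:1  a_33=37296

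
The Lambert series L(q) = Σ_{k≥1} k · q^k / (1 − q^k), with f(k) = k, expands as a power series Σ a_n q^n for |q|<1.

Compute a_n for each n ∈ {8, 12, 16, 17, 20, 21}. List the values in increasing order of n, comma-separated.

d|8:{1,2,4,8}  Σf=1+2+4+8=15
[q^12] f(1)=1,f(2)=2,f(3)=3,f(4)=4,f(6)=6,f(12)=12 ⇒ 28
q^16  k|16↦f(k): 1:1 2:2 4:4 8:8 16:16  a_16=31
q^17  k|17↦f(k): 17:17 1:1  a_17=18
[q^20] f(20)=20,f(10)=10,f(5)=5,f(4)=4,f(2)=2,f(1)=1 ⇒ 42
q^21  k|21↦f(k): 1:1 3:3 7:7 21:21  a_21=32

15, 28, 31, 18, 42, 32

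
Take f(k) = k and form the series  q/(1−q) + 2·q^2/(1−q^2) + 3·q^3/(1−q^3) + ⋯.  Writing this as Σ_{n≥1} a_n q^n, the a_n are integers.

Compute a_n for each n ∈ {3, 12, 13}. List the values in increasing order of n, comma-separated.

d|3:{1,3}  Σf=1+3=4
d|12:{12,6,4,3,2,1}  Σf=12+6+4+3+2+1=28
[q^13] f(13)=13,f(1)=1 ⇒ 14

4, 28, 14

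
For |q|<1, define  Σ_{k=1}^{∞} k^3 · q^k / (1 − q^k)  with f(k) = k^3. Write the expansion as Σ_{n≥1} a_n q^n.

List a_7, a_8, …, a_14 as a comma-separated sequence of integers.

q^7  k|7↦f(k): 7:343 1:1  a_7=344
n=8: 8·1 4·2 2·4 1·8  f→[512+64+8+1]=585
[q^9] f(9)=729,f(3)=27,f(1)=1 ⇒ 757
q^10  k|10↦f(k): 10:1000 5:125 2:8 1:1  a_10=1134
n=11: 11·1 1·11  f→[1331+1]=1332
n=12: 1·12 2·6 3·4 4·3 6·2 12·1  f→[1+8+27+64+216+1728]=2044
n=13: 1·13 13·1  f→[1+2197]=2198
[q^14] f(1)=1,f(2)=8,f(7)=343,f(14)=2744 ⇒ 3096

344, 585, 757, 1134, 1332, 2044, 2198, 3096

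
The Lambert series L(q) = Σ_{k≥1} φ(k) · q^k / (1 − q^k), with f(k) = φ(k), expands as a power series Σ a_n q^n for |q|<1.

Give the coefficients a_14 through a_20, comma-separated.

d|14:{1,2,7,14}  Σφ=1+1+6+6=14
d|15:{15,5,3,1}  Σφ=8+4+2+1=15
n=16: 16·1 8·2 4·4 2·8 1·16  φ→[8+4+2+1+1]=16
[q^17] φ(1)=1,φ(17)=16 ⇒ 17
[q^18] φ(18)=6,φ(9)=6,φ(6)=2,φ(3)=2,φ(2)=1,φ(1)=1 ⇒ 18
[q^19] φ(1)=1,φ(19)=18 ⇒ 19
d|20:{20,10,5,4,2,1}  Σφ=8+4+4+2+1+1=20

14, 15, 16, 17, 18, 19, 20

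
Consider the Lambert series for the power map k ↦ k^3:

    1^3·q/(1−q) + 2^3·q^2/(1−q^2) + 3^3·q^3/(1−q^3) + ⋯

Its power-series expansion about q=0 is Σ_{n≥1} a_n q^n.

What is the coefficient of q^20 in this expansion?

a_20 = 9198

[q^20] f(1)=1,f(2)=8,f(4)=64,f(5)=125,f(10)=1000,f(20)=8000 ⇒ 9198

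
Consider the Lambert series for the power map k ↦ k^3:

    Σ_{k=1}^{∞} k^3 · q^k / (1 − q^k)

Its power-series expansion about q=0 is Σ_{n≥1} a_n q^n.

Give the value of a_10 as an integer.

a_10 = 1134

q^10  k|10↦f(k): 10:1000 5:125 2:8 1:1  a_10=1134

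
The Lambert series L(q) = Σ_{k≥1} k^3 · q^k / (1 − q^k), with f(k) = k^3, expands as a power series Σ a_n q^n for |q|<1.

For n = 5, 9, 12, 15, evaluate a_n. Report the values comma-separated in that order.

126, 757, 2044, 3528

[q^5] f(5)=125,f(1)=1 ⇒ 126
d|9:{9,3,1}  Σf=729+27+1=757
n=12: 12·1 6·2 4·3 3·4 2·6 1·12  f→[1728+216+64+27+8+1]=2044
q^15  k|15↦f(k): 1:1 3:27 5:125 15:3375  a_15=3528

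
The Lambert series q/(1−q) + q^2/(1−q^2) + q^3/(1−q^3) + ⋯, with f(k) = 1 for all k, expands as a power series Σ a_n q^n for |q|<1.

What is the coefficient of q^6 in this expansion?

a_6 = 4

n=6: 6·1 3·2 2·3 1·6  f→[1+1+1+1]=4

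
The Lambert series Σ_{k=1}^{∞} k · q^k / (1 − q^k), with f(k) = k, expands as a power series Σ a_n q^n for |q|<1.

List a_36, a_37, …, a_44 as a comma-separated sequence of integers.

91, 38, 60, 56, 90, 42, 96, 44, 84

[q^36] f(36)=36,f(18)=18,f(12)=12,f(9)=9,f(6)=6,f(4)=4,f(3)=3,f(2)=2,f(1)=1 ⇒ 91
n=37: 1·37 37·1  f→[1+37]=38
[q^38] f(1)=1,f(2)=2,f(19)=19,f(38)=38 ⇒ 60
q^39  k|39↦f(k): 1:1 3:3 13:13 39:39  a_39=56
q^40  k|40↦f(k): 1:1 2:2 4:4 5:5 8:8 10:10 20:20 40:40  a_40=90
[q^41] f(41)=41,f(1)=1 ⇒ 42
n=42: 42·1 21·2 14·3 7·6 6·7 3·14 2·21 1·42  f→[42+21+14+7+6+3+2+1]=96
[q^43] f(1)=1,f(43)=43 ⇒ 44
q^44  k|44↦f(k): 1:1 2:2 4:4 11:11 22:22 44:44  a_44=84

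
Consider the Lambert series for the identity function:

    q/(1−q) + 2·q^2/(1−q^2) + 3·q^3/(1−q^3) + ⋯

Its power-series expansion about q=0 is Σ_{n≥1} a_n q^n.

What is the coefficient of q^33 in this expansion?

n=33: 33·1 11·3 3·11 1·33  f→[33+11+3+1]=48

a_33 = 48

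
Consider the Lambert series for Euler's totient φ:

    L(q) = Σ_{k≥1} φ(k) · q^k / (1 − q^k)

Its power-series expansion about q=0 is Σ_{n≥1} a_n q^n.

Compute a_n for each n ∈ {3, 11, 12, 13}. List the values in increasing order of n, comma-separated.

q^3  k|3↦φ(k): 3:2 1:1  a_3=3
d|11:{1,11}  Σφ=1+10=11
d|12:{12,6,4,3,2,1}  Σφ=4+2+2+2+1+1=12
[q^13] φ(13)=12,φ(1)=1 ⇒ 13

3, 11, 12, 13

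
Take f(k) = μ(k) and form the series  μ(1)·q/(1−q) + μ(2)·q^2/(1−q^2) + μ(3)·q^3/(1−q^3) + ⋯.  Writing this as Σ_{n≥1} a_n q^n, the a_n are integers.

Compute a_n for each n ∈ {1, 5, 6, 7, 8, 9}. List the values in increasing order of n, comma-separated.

d|1:{1}  Σμ=1=1
d|5:{1,5}  Σμ=1+(-1)=0
n=6: 6·1 3·2 2·3 1·6  μ→[1+(-1)+(-1)+1]=0
n=7: 7·1 1·7  μ→[(-1)+1]=0
n=8: 1·8 2·4 4·2 8·1  μ→[1+(-1)+0+0]=0
d|9:{1,3,9}  Σμ=1+(-1)+0=0

1, 0, 0, 0, 0, 0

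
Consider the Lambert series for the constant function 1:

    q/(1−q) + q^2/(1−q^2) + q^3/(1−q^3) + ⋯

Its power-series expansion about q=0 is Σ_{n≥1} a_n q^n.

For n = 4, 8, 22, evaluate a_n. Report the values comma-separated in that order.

3, 4, 4

n=4: 4·1 2·2 1·4  f→[1+1+1]=3
d|8:{8,4,2,1}  Σf=1+1+1+1=4
n=22: 22·1 11·2 2·11 1·22  f→[1+1+1+1]=4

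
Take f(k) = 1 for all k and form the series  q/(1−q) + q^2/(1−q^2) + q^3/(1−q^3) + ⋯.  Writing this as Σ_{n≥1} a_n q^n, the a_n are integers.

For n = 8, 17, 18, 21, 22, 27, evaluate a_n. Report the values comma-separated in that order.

n=8: 8·1 4·2 2·4 1·8  f→[1+1+1+1]=4
d|17:{17,1}  Σf=1+1=2
d|18:{18,9,6,3,2,1}  Σf=1+1+1+1+1+1=6
[q^21] f(1)=1,f(3)=1,f(7)=1,f(21)=1 ⇒ 4
q^22  k|22↦f(k): 22:1 11:1 2:1 1:1  a_22=4
d|27:{1,3,9,27}  Σf=1+1+1+1=4

4, 2, 6, 4, 4, 4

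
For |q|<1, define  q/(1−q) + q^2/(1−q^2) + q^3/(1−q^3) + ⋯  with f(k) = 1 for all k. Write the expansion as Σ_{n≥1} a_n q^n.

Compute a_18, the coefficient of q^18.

n=18: 1·18 2·9 3·6 6·3 9·2 18·1  f→[1+1+1+1+1+1]=6

a_18 = 6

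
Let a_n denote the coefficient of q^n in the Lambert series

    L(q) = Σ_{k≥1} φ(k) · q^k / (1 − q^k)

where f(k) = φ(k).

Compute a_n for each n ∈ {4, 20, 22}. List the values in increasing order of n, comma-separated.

d|4:{1,2,4}  Σφ=1+1+2=4
[q^20] φ(1)=1,φ(2)=1,φ(4)=2,φ(5)=4,φ(10)=4,φ(20)=8 ⇒ 20
[q^22] φ(1)=1,φ(2)=1,φ(11)=10,φ(22)=10 ⇒ 22

4, 20, 22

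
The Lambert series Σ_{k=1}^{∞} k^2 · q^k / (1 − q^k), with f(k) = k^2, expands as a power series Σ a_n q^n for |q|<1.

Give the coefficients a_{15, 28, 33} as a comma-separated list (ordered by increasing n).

d|15:{15,5,3,1}  Σf=225+25+9+1=260
d|28:{28,14,7,4,2,1}  Σf=784+196+49+16+4+1=1050
n=33: 1·33 3·11 11·3 33·1  f→[1+9+121+1089]=1220

260, 1050, 1220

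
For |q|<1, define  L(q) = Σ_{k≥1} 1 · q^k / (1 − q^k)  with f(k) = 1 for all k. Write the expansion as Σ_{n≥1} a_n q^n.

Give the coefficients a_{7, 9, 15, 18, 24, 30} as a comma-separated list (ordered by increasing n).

n=7: 7·1 1·7  f→[1+1]=2
n=9: 1·9 3·3 9·1  f→[1+1+1]=3
d|15:{1,3,5,15}  Σf=1+1+1+1=4
[q^18] f(18)=1,f(9)=1,f(6)=1,f(3)=1,f(2)=1,f(1)=1 ⇒ 6
d|24:{1,2,3,4,6,8,12,24}  Σf=1+1+1+1+1+1+1+1=8
d|30:{30,15,10,6,5,3,2,1}  Σf=1+1+1+1+1+1+1+1=8

2, 3, 4, 6, 8, 8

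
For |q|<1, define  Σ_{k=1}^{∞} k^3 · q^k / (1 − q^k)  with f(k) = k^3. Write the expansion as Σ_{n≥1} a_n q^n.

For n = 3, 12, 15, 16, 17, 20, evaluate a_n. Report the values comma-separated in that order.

28, 2044, 3528, 4681, 4914, 9198

d|3:{1,3}  Σf=1+27=28
n=12: 1·12 2·6 3·4 4·3 6·2 12·1  f→[1+8+27+64+216+1728]=2044
[q^15] f(1)=1,f(3)=27,f(5)=125,f(15)=3375 ⇒ 3528
q^16  k|16↦f(k): 1:1 2:8 4:64 8:512 16:4096  a_16=4681
n=17: 1·17 17·1  f→[1+4913]=4914
q^20  k|20↦f(k): 20:8000 10:1000 5:125 4:64 2:8 1:1  a_20=9198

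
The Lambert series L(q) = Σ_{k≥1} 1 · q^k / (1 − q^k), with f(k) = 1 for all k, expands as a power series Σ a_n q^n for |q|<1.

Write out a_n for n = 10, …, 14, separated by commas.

d|10:{10,5,2,1}  Σf=1+1+1+1=4
d|11:{1,11}  Σf=1+1=2
q^12  k|12↦f(k): 1:1 2:1 3:1 4:1 6:1 12:1  a_12=6
n=13: 13·1 1·13  f→[1+1]=2
d|14:{1,2,7,14}  Σf=1+1+1+1=4

4, 2, 6, 2, 4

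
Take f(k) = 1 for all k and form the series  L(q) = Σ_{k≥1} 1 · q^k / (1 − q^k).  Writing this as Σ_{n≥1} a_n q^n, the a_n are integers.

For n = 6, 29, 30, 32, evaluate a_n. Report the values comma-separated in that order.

4, 2, 8, 6

d|6:{1,2,3,6}  Σf=1+1+1+1=4
d|29:{1,29}  Σf=1+1=2
d|30:{1,2,3,5,6,10,15,30}  Σf=1+1+1+1+1+1+1+1=8
q^32  k|32↦f(k): 1:1 2:1 4:1 8:1 16:1 32:1  a_32=6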